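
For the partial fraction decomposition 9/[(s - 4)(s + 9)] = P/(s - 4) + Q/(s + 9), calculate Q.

Cover-up at s = -9: Q = 9/(-9 - 4) = -9/13


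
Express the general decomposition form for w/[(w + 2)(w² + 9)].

Linear + irreducible quadratic: P/(w + 2) + (Qw + R)/(w² + 9)


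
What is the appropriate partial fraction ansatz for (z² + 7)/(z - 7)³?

Repeated linear factor (power 3): A/(z - 7) + B/(z - 7)² + C/(z - 7)³


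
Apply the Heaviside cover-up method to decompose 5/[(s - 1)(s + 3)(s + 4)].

Cover (s - 1), s=1: α = 5/[(1 + 3)(1 + 4)] = 1/4. Cover (s + 3), s=-3: β = 5/[(-3 - 1)(-3 + 4)] = -5/4. Cover (s + 4), s=-4: γ = 5/[(-4 - 1)(-4 + 3)] = 1.
Result: (1/4)/(s - 1) - (5/4)/(s + 3) + 1/(s + 4)


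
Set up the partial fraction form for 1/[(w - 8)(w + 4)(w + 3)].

Three distinct linear factors: P/(w - 8) + Q/(w + 4) + R/(w + 3)


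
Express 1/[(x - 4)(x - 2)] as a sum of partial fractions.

1/(x - 4)(x - 2) = P/(x - 4) + Q/(x - 2). P = 1/(4 - 2) = 1/2, Q = 1/(2 - 4) = -1/2
Result: (1/2)/(x - 4) - (1/2)/(x - 2)


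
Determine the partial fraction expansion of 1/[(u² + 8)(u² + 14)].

Coefficient matching gives A = C = 0, B = 1/(14-8) = 1/6, D = -B = -1/6
Result: (1/6)/(u² + 8) - (1/6)/(u² + 14)


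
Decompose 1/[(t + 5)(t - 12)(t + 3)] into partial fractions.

Using cover-up method: α = 1/34, β = 1/255, γ = -1/30
Result: (1/34)/(t + 5) + (1/255)/(t - 12) - (1/30)/(t + 3)


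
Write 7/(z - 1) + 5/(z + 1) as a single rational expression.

Common denominator (z - 1)(z + 1). Numerator: 7(z + 1) + 5(z - 1) = (7z + 7) + (5z - 5) = 12z + 2
Result: (12z + 2)/[(z - 1)(z + 1)]


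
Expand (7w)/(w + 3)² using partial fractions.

(7w) = A(w + 3) + B. At w = -3: B = 7·(-3) + 0 = -21. Coeff of w: A = 7
Result: 7/(w + 3) - 21/(w + 3)²


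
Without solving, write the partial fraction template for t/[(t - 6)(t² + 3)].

Linear + irreducible quadratic: P/(t - 6) + (Qt + R)/(t² + 3)


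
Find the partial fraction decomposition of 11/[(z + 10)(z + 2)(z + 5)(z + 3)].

Using Heaviside cover-up: (-11/280)/(z + 10) + (11/24)/(z + 2) + (11/30)/(z + 5) - (11/14)/(z + 3)


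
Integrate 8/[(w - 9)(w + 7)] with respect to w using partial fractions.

Decompose: 8/[(w - 9)(w + 7)] = (1/2)/(w - 9) - (1/2)/(w + 7). Integrate each term: (1/2) ln|(w - 9)| - (1/2) ln|(w + 7)| + C


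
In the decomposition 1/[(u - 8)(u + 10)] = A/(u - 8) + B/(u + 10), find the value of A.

Cover-up at u = 8: A = 1/(8 + 10) = 1/18


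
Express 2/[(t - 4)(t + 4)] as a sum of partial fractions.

2/(t - 4)(t + 4) = α/(t - 4) + β/(t + 4). α = 2/(4 + 4) = 1/4, β = 2/(-4 - 4) = -1/4
Result: (1/4)/(t - 4) - (1/4)/(t + 4)


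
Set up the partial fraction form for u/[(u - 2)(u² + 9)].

Linear + irreducible quadratic: α/(u - 2) + (βu + γ)/(u² + 9)


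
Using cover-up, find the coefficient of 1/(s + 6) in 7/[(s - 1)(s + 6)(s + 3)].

Cover (s + 6), set s=-6: 7/[(-6 - 1)(-6 + 3)] = 1/3


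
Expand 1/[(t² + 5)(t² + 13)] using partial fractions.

Coefficient matching gives P = R = 0, Q = 1/(13-5) = 1/8, S = -Q = -1/8
Result: (1/8)/(t² + 5) - (1/8)/(t² + 13)


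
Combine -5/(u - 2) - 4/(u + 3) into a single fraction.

Common denominator (u - 2)(u + 3). Numerator: -5(u + 3) - 4(u - 2) = (-5u - 15) - (4u - 8) = -9u - 7
Result: (-9u - 7)/[(u - 2)(u + 3)]


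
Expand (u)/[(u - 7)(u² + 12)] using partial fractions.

At u=7: A = (1·7 + 0)/(7² + 12) = 7/61. B = -A = -7/61, C = 1 - 7·A = 12/61
Result: (7/61)/(u - 7) - ((7/61)u - 12/61)/(u² + 12)


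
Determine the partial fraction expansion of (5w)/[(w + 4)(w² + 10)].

At w=-4: A = (5·(-4) + 0)/((-4)² + 10) = -10/13. B = -A = 10/13, C = 5 - (-4)·A = 25/13
Result: (-10/13)/(w + 4) + ((10/13)w + 25/13)/(w² + 10)


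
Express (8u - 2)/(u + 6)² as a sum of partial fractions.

(8u - 2) = α(u + 6) + β. At u = -6: β = 8·(-6) - 2 = -50. Coeff of u: α = 8
Result: 8/(u + 6) - 50/(u + 6)²


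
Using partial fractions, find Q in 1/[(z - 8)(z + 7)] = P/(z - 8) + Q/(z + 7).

Cover-up at z = -7: Q = 1/(-7 - 8) = -1/15


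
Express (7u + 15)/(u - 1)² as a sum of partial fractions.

(7u + 15) = A(u - 1) + B. At u = 1: B = 7·1 + 15 = 22. Coeff of u: A = 7
Result: 7/(u - 1) + 22/(u - 1)²


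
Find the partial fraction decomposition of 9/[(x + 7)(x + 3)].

9/(x + 7)(x + 3) = α/(x + 7) + β/(x + 3). α = 9/(-7 + 3) = -9/4, β = 9/(-3 + 7) = 9/4
Result: (-9/4)/(x + 7) + (9/4)/(x + 3)


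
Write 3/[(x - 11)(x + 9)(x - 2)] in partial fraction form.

Using cover-up method: P = 1/60, Q = 3/220, R = -1/33
Result: (1/60)/(x - 11) + (3/220)/(x + 9) - (1/33)/(x - 2)


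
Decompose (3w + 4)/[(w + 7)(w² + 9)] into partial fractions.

At w=-7: α = (3·(-7) + 4)/((-7)² + 9) = -17/58. β = -α = 17/58, γ = 3 - (-7)·α = 55/58
Result: (-17/58)/(w + 7) + ((17/58)w + 55/58)/(w² + 9)


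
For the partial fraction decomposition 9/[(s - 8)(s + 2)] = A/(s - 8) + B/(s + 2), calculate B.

Cover-up at s = -2: B = 9/(-2 - 8) = -9/10


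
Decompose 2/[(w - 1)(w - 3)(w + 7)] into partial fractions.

Using cover-up method: P = -1/8, Q = 1/10, R = 1/40
Result: (-1/8)/(w - 1) + (1/10)/(w - 3) + (1/40)/(w + 7)


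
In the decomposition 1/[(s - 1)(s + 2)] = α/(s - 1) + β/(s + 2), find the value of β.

Cover-up at s = -2: β = 1/(-2 - 1) = -1/3


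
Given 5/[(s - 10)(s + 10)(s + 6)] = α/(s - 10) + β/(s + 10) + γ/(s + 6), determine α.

Cover-up at s = 10: α = 5/[(10 + 10)(10 + 6)] = 5/[(20)(16)] = 5/320 = 1/64


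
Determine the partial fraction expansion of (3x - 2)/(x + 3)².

(3x - 2) = α(x + 3) + β. At x = -3: β = 3·(-3) - 2 = -11. Coeff of x: α = 3
Result: 3/(x + 3) - 11/(x + 3)²


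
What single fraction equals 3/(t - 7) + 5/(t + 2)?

Common denominator (t - 7)(t + 2). Numerator: 3(t + 2) + 5(t - 7) = (3t + 6) + (5t - 35) = 8t - 29
Result: (8t - 29)/[(t - 7)(t + 2)]


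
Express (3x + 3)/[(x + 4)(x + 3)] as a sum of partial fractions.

At x=-4: A = (3·(-4) + 3)/(-4 + 3) = 9. At x=-3: B = (3·(-3) + 3)/(-3 + 4) = -6
Result: 9/(x + 4) - 6/(x + 3)


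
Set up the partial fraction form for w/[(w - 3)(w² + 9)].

Linear + irreducible quadratic: A/(w - 3) + (Bw + C)/(w² + 9)


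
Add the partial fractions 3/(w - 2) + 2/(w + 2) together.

Common denominator (w - 2)(w + 2). Numerator: 3(w + 2) + 2(w - 2) = (3w + 6) + (2w - 4) = 5w + 2
Result: (5w + 2)/[(w - 2)(w + 2)]


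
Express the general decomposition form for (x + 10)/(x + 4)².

Repeated linear factor: α/(x + 4) + β/(x + 4)²


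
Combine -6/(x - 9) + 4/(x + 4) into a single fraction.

Common denominator (x - 9)(x + 4). Numerator: -6(x + 4) + 4(x - 9) = (-6x - 24) + (4x - 36) = -2x - 60
Result: (-2x - 60)/[(x - 9)(x + 4)]


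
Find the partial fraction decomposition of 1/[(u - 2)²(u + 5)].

Cover-up at u=-5: R = 1/(-5 - 2)² = 1/49. Cover-up at u=2: Q = 1/(2 + 5) = 1/7. Comparing u² coeff: P = -R = -1/49
Result: (-1/49)/(u - 2) + (1/7)/(u - 2)² + (1/49)/(u + 5)


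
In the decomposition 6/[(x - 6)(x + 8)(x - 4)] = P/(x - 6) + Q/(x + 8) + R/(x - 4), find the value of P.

Cover-up at x = 6: P = 6/[(6 + 8)(6 - 4)] = 6/[(14)(2)] = 6/28 = 3/14


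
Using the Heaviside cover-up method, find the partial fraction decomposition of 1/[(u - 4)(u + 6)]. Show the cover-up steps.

Cover (u - 4): set u=4, get α = 1/(4 + 6) = 1/10. Cover (u + 6): set u=-6, get β = 1/(-6 - 4) = -1/10.
Result: (1/10)/(u - 4) - (1/10)/(u + 6)


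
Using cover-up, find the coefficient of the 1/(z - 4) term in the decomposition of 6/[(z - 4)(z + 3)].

Cover (z - 4), set z=4: 6/((z + 3) at z=4) = 6/(7) = 6/7


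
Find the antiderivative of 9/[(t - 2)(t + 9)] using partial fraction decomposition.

Decompose: 9/[(t - 2)(t + 9)] = (9/11)/(t - 2) - (9/11)/(t + 9). Integrate each term: (9/11) ln|(t - 2)| - (9/11) ln|(t + 9)| + C


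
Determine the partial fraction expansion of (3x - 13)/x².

(3x - 13) = Ax + B. At x = 0: B = 3·0 - 13 = -13. Coeff of x: A = 3
Result: 3/x - 13/x²


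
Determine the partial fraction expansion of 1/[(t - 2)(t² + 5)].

Cover-up at t = 2: α = 1/(2² + 5) = 1/9. Then β = -α = -1/9, γ = -α·(0 + 2) = -2/9
Result: (1/9)/(t - 2) - ((1/9)t + 2/9)/(t² + 5)


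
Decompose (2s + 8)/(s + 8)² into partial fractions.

(2s + 8) = α(s + 8) + β. At s = -8: β = 2·(-8) + 8 = -8. Coeff of s: α = 2
Result: 2/(s + 8) - 8/(s + 8)²


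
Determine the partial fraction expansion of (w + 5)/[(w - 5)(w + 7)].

At w=5: A = (1·5 + 5)/(5 + 7) = 5/6. At w=-7: B = (1·(-7) + 5)/(-7 - 5) = 1/6
Result: (5/6)/(w - 5) + (1/6)/(w + 7)


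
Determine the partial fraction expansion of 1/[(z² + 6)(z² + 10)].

Coefficient matching gives A = C = 0, B = 1/(10-6) = 1/4, D = -B = -1/4
Result: (1/4)/(z² + 6) - (1/4)/(z² + 10)


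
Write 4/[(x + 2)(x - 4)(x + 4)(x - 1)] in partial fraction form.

Using Heaviside cover-up: (1/9)/(x + 2) + (1/36)/(x - 4) - (1/20)/(x + 4) - (4/45)/(x - 1)


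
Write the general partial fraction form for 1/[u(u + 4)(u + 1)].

Three distinct linear factors: α/u + β/(u + 4) + γ/(u + 1)


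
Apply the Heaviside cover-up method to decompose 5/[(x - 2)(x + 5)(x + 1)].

Cover (x - 2), x=2: P = 5/[(2 + 5)(2 + 1)] = 5/21. Cover (x + 5), x=-5: Q = 5/[(-5 - 2)(-5 + 1)] = 5/28. Cover (x + 1), x=-1: R = 5/[(-1 - 2)(-1 + 5)] = -5/12.
Result: (5/21)/(x - 2) + (5/28)/(x + 5) - (5/12)/(x + 1)


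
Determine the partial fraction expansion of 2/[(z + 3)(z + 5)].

2/(z + 3)(z + 5) = A/(z + 3) + B/(z + 5). A = 2/(-3 + 5) = 1, B = 2/(-5 + 3) = -1
Result: 1/(z + 3) - 1/(z + 5)


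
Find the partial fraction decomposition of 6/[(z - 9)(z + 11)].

6/(z - 9)(z + 11) = α/(z - 9) + β/(z + 11). α = 6/(9 + 11) = 3/10, β = 6/(-11 - 9) = -3/10
Result: (3/10)/(z - 9) - (3/10)/(z + 11)


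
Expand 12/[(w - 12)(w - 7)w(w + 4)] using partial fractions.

Using Heaviside cover-up: (1/80)/(w - 12) - (12/385)/(w - 7) + (1/28)/w - (3/176)/(w + 4)


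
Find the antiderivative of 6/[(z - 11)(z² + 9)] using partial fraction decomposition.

Cover-up at z=11: P = 6/(11²+9) = 3/65. Coeff matching: Q = -3/65, R = -33/65. Decomposition: (3/65)/(z - 11) - ((3/65)z + 33/65)/(z² + 9). Integrate: linear → ln, quadratic → (1/2)ln + arctan: (3/65) ln|(z - 11)| - (3/130) ln(z² + 9) - (11/65) arctan(z/3) + C


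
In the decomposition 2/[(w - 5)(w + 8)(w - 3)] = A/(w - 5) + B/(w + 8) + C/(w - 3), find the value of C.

Cover-up at w = 3: C = 2/[(3 - 5)(3 + 8)] = 2/[(-2)(11)] = -2/22 = -1/11


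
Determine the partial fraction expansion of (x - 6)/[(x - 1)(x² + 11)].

At x=1: A = (1·1 - 6)/(1² + 11) = -5/12. B = -A = 5/12, C = 1 - 1·A = 17/12
Result: (-5/12)/(x - 1) + ((5/12)x + 17/12)/(x² + 11)


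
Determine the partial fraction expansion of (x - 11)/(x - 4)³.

(x - 11) = α(x - 4)² + β(x - 4) + γ. At x = 4: γ = 1·4 - 11 = -7. Coefficients: α = 0, β = 1
Result: 1/(x - 4)² - 7/(x - 4)³


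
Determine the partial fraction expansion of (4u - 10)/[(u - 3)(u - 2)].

At u=3: A = (4·3 - 10)/(3 - 2) = 2. At u=2: B = (4·2 - 10)/(2 - 3) = 2
Result: 2/(u - 3) + 2/(u - 2)


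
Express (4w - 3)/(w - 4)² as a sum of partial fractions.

(4w - 3) = A(w - 4) + B. At w = 4: B = 4·4 - 3 = 13. Coeff of w: A = 4
Result: 4/(w - 4) + 13/(w - 4)²


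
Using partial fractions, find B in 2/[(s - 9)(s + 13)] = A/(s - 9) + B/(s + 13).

Cover-up at s = -13: B = 2/(-13 - 9) = -2/22 = -1/11


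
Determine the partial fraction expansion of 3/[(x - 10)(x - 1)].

3/(x - 10)(x - 1) = P/(x - 10) + Q/(x - 1). P = 3/(10 - 1) = 1/3, Q = 3/(1 - 10) = -1/3
Result: (1/3)/(x - 10) - (1/3)/(x - 1)


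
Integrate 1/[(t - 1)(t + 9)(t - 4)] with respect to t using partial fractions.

Cover-up: A = -1/30, B = 1/130, C = 1/39. Decomposition: (-1/30)/(t - 1) + (1/130)/(t + 9) + (1/39)/(t - 4). Integrate each term: (-1/30) ln|(t - 1)| + (1/130) ln|(t + 9)| + (1/39) ln|(t - 4)| + C


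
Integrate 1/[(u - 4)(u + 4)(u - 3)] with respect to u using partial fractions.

Cover-up: P = 1/8, Q = 1/56, R = -1/7. Decomposition: (1/8)/(u - 4) + (1/56)/(u + 4) - (1/7)/(u - 3). Integrate each term: (1/8) ln|(u - 4)| + (1/56) ln|(u + 4)| - (1/7) ln|(u - 3)| + C


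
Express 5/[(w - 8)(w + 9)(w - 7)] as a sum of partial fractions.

Using cover-up method: A = 5/17, B = 5/272, C = -5/16
Result: (5/17)/(w - 8) + (5/272)/(w + 9) - (5/16)/(w - 7)


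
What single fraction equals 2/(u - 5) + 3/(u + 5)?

Common denominator (u - 5)(u + 5). Numerator: 2(u + 5) + 3(u - 5) = (2u + 10) + (3u - 15) = 5u - 5
Result: (5u - 5)/[(u - 5)(u + 5)]


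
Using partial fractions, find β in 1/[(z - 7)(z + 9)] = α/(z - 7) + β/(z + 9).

Cover-up at z = -9: β = 1/(-9 - 7) = -1/16


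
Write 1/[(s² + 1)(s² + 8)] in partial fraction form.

Coefficient matching gives α = γ = 0, β = 1/(8-1) = 1/7, δ = -β = -1/7
Result: (1/7)/(s² + 1) - (1/7)/(s² + 8)


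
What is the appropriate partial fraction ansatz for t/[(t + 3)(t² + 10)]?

Linear + irreducible quadratic: P/(t + 3) + (Qt + R)/(t² + 10)


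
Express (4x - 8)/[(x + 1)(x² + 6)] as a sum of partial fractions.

At x=-1: A = (4·(-1) - 8)/((-1)² + 6) = -12/7. B = -A = 12/7, C = 4 - (-1)·A = 16/7
Result: (-12/7)/(x + 1) + ((12/7)x + 16/7)/(x² + 6)


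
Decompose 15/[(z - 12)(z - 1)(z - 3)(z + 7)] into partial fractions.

Using Heaviside cover-up: (5/627)/(z - 12) + (15/176)/(z - 1) - (1/12)/(z - 3) - (3/304)/(z + 7)


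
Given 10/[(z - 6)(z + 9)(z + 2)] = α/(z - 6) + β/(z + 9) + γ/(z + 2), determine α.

Cover-up at z = 6: α = 10/[(6 + 9)(6 + 2)] = 10/[(15)(8)] = 10/120 = 1/12


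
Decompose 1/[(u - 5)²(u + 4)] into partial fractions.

Cover-up at u=-4: C = 1/(-4 - 5)² = 1/81. Cover-up at u=5: B = 1/(5 + 4) = 1/9. Comparing u² coeff: A = -C = -1/81
Result: (-1/81)/(u - 5) + (1/9)/(u - 5)² + (1/81)/(u + 4)


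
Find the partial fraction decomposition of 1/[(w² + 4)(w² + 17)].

Coefficient matching gives α = γ = 0, β = 1/(17-4) = 1/13, δ = -β = -1/13
Result: (1/13)/(w² + 4) - (1/13)/(w² + 17)


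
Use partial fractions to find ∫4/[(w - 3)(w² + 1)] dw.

Cover-up at w=3: A = 4/(3²+1) = 2/5. Coeff matching: B = -2/5, C = -6/5. Decomposition: (2/5)/(w - 3) - ((2/5)w + 6/5)/(w² + 1). Integrate: linear → ln, quadratic → (1/2)ln + arctan: (2/5) ln|(w - 3)| - (1/5) ln(w² + 1) - (6/5) arctan(w) + C


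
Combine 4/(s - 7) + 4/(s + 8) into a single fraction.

Common denominator (s - 7)(s + 8). Numerator: 4(s + 8) + 4(s - 7) = (4s + 32) + (4s - 28) = 8s + 4
Result: (8s + 4)/[(s - 7)(s + 8)]


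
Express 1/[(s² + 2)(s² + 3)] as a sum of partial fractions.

Coefficient matching gives P = R = 0, Q = 1/(3-2) = 1, S = -Q = -1
Result: 1/(s² + 2) - 1/(s² + 3)


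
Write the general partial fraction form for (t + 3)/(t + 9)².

Repeated linear factor: α/(t + 9) + β/(t + 9)²


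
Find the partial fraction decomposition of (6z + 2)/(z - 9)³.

(6z + 2) = α(z - 9)² + β(z - 9) + γ. At z = 9: γ = 6·9 + 2 = 56. Coefficients: α = 0, β = 6
Result: 6/(z - 9)² + 56/(z - 9)³


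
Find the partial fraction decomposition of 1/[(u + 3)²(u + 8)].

Cover-up at u=-8: C = 1/(-8 + 3)² = 1/25. Cover-up at u=-3: B = 1/(-3 + 8) = 1/5. Comparing u² coeff: A = -C = -1/25
Result: (-1/25)/(u + 3) + (1/5)/(u + 3)² + (1/25)/(u + 8)


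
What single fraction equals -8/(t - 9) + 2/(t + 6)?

Common denominator (t - 9)(t + 6). Numerator: -8(t + 6) + 2(t - 9) = (-8t - 48) + (2t - 18) = -6t - 66
Result: (-6t - 66)/[(t - 9)(t + 6)]


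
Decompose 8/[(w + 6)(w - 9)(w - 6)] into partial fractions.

Using cover-up method: A = 2/45, B = 8/45, C = -2/9
Result: (2/45)/(w + 6) + (8/45)/(w - 9) - (2/9)/(w - 6)


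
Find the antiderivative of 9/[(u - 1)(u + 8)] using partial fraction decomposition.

Decompose: 9/[(u - 1)(u + 8)] = 1/(u - 1) - 1/(u + 8). Integrate each term: ln|(u - 1)| - ln|(u + 8)| + C


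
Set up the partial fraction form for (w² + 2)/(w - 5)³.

Repeated linear factor (power 3): P/(w - 5) + Q/(w - 5)² + R/(w - 5)³


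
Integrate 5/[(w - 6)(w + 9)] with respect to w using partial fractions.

Decompose: 5/[(w - 6)(w + 9)] = (1/3)/(w - 6) - (1/3)/(w + 9). Integrate each term: (1/3) ln|(w - 6)| - (1/3) ln|(w + 9)| + C


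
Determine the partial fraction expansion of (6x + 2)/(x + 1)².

(6x + 2) = P(x + 1) + Q. At x = -1: Q = 6·(-1) + 2 = -4. Coeff of x: P = 6
Result: 6/(x + 1) - 4/(x + 1)²


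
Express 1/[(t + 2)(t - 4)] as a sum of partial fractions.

1/(t + 2)(t - 4) = P/(t + 2) + Q/(t - 4). P = 1/(-2 - 4) = -1/6, Q = 1/(4 + 2) = 1/6
Result: (-1/6)/(t + 2) + (1/6)/(t - 4)


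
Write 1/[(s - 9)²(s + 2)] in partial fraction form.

Cover-up at s=-2: γ = 1/(-2 - 9)² = 1/121. Cover-up at s=9: β = 1/(9 + 2) = 1/11. Comparing s² coeff: α = -γ = -1/121
Result: (-1/121)/(s - 9) + (1/11)/(s - 9)² + (1/121)/(s + 2)


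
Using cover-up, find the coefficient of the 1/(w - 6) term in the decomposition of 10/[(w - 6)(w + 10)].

Cover (w - 6), set w=6: 10/((w + 10) at w=6) = 10/(16) = 5/8


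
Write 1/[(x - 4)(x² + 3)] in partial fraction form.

Cover-up at x = 4: α = 1/(4² + 3) = 1/19. Then β = -α = -1/19, γ = -α·(0 + 4) = -4/19
Result: (1/19)/(x - 4) - ((1/19)x + 4/19)/(x² + 3)


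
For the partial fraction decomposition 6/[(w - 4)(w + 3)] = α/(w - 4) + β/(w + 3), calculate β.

Cover-up at w = -3: β = 6/(-3 - 4) = -6/7


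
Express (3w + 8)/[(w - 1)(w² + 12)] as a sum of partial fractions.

At w=1: α = (3·1 + 8)/(1² + 12) = 11/13. β = -α = -11/13, γ = 3 - 1·α = 28/13
Result: (11/13)/(w - 1) - ((11/13)w - 28/13)/(w² + 12)


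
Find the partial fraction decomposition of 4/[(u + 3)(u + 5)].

4/(u + 3)(u + 5) = P/(u + 3) + Q/(u + 5). P = 4/(-3 + 5) = 2, Q = 4/(-5 + 3) = -2
Result: 2/(u + 3) - 2/(u + 5)


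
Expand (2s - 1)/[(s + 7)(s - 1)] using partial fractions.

At s=-7: α = (2·(-7) - 1)/(-7 - 1) = 15/8. At s=1: β = (2·1 - 1)/(1 + 7) = 1/8
Result: (15/8)/(s + 7) + (1/8)/(s - 1)


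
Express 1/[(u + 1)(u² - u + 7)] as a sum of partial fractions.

Cover-up at u = -1: A = 1/((-1)² - 1·(-1) + 7) = 1/9. Then B = -A = -1/9, C = -A·(-1 - 1) = 2/9
Result: (1/9)/(u + 1) - ((1/9)u - 2/9)/(u² - u + 7)


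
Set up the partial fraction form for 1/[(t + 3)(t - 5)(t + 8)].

Three distinct linear factors: P/(t + 3) + Q/(t - 5) + R/(t + 8)


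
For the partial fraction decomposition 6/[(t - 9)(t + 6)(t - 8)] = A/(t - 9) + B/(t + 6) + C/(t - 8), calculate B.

Cover-up at t = -6: B = 6/[(-6 - 9)(-6 - 8)] = 6/[(-15)(-14)] = 6/210 = 1/35


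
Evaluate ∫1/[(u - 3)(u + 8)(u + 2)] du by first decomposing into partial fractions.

Cover-up: P = 1/55, Q = 1/66, R = -1/30. Decomposition: (1/55)/(u - 3) + (1/66)/(u + 8) - (1/30)/(u + 2). Integrate each term: (1/55) ln|(u - 3)| + (1/66) ln|(u + 8)| - (1/30) ln|(u + 2)| + C


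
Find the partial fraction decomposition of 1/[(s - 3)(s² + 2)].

Cover-up at s = 3: A = 1/(3² + 2) = 1/11. Then B = -A = -1/11, C = -A·(0 + 3) = -3/11
Result: (1/11)/(s - 3) - ((1/11)s + 3/11)/(s² + 2)


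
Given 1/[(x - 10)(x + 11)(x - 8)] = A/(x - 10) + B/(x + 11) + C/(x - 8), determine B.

Cover-up at x = -11: B = 1/[(-11 - 10)(-11 - 8)] = 1/[(-21)(-19)] = 1/399


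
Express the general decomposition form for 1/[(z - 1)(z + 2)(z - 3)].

Three distinct linear factors: P/(z - 1) + Q/(z + 2) + R/(z - 3)


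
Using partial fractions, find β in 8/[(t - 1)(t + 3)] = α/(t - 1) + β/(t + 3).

Cover-up at t = -3: β = 8/(-3 - 1) = -8/4 = -2


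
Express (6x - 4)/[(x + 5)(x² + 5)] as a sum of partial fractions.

At x=-5: α = (6·(-5) - 4)/((-5)² + 5) = -17/15. β = -α = 17/15, γ = 6 - (-5)·α = 1/3
Result: (-17/15)/(x + 5) + ((17/15)x + 1/3)/(x² + 5)


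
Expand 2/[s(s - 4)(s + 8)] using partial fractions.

Using cover-up method: P = -1/16, Q = 1/24, R = 1/48
Result: (-1/16)/s + (1/24)/(s - 4) + (1/48)/(s + 8)


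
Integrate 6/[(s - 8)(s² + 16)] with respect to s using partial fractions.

Cover-up at s=8: α = 6/(8²+16) = 3/40. Coeff matching: β = -3/40, γ = -3/5. Decomposition: (3/40)/(s - 8) - ((3/40)s + 3/5)/(s² + 16). Integrate: linear → ln, quadratic → (1/2)ln + arctan: (3/40) ln|(s - 8)| - (3/80) ln(s² + 16) - (3/20) arctan(s/4) + C


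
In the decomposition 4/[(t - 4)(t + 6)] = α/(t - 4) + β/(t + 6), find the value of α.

Cover-up at t = 4: α = 4/(4 + 6) = 4/10 = 2/5


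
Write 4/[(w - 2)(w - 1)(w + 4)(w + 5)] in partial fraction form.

Using Heaviside cover-up: (2/21)/(w - 2) - (2/15)/(w - 1) + (2/15)/(w + 4) - (2/21)/(w + 5)


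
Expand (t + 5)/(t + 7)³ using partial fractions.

(t + 5) = A(t + 7)² + B(t + 7) + C. At t = -7: C = 1·(-7) + 5 = -2. Coefficients: A = 0, B = 1
Result: 1/(t + 7)² - 2/(t + 7)³


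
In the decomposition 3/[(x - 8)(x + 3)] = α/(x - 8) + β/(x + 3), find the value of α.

Cover-up at x = 8: α = 3/(8 + 3) = 3/11


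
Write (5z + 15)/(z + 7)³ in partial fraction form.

(5z + 15) = P(z + 7)² + Q(z + 7) + R. At z = -7: R = 5·(-7) + 15 = -20. Coefficients: P = 0, Q = 5
Result: 5/(z + 7)² - 20/(z + 7)³


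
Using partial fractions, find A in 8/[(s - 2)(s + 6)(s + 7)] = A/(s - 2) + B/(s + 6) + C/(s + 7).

Cover-up at s = 2: A = 8/[(2 + 6)(2 + 7)] = 8/[(8)(9)] = 8/72 = 1/9


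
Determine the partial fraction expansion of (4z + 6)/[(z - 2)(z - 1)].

At z=2: A = (4·2 + 6)/(2 - 1) = 14. At z=1: B = (4·1 + 6)/(1 - 2) = -10
Result: 14/(z - 2) - 10/(z - 1)


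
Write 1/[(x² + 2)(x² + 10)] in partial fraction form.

Coefficient matching gives α = γ = 0, β = 1/(10-2) = 1/8, δ = -β = -1/8
Result: (1/8)/(x² + 2) - (1/8)/(x² + 10)


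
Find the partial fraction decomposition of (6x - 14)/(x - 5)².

(6x - 14) = A(x - 5) + B. At x = 5: B = 6·5 - 14 = 16. Coeff of x: A = 6
Result: 6/(x - 5) + 16/(x - 5)²


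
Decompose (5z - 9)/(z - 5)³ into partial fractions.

(5z - 9) = P(z - 5)² + Q(z - 5) + R. At z = 5: R = 5·5 - 9 = 16. Coefficients: P = 0, Q = 5
Result: 5/(z - 5)² + 16/(z - 5)³


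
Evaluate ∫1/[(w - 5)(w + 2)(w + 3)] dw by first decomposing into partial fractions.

Cover-up: α = 1/56, β = -1/7, γ = 1/8. Decomposition: (1/56)/(w - 5) - (1/7)/(w + 2) + (1/8)/(w + 3). Integrate each term: (1/56) ln|(w - 5)| - (1/7) ln|(w + 2)| + (1/8) ln|(w + 3)| + C


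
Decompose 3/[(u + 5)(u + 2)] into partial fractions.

3/(u + 5)(u + 2) = α/(u + 5) + β/(u + 2). α = 3/(-5 + 2) = -1, β = 3/(-2 + 5) = 1
Result: -1/(u + 5) + 1/(u + 2)


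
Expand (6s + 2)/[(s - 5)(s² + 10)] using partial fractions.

At s=5: P = (6·5 + 2)/(5² + 10) = 32/35. Q = -P = -32/35, R = 6 - 5·P = 10/7
Result: (32/35)/(s - 5) - ((32/35)s - 10/7)/(s² + 10)


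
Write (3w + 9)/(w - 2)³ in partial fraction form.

(3w + 9) = A(w - 2)² + B(w - 2) + C. At w = 2: C = 3·2 + 9 = 15. Coefficients: A = 0, B = 3
Result: 3/(w - 2)² + 15/(w - 2)³


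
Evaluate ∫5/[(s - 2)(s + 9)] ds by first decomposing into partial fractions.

Decompose: 5/[(s - 2)(s + 9)] = (5/11)/(s - 2) - (5/11)/(s + 9). Integrate each term: (5/11) ln|(s - 2)| - (5/11) ln|(s + 9)| + C


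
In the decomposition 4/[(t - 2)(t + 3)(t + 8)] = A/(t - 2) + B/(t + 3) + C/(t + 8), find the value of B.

Cover-up at t = -3: B = 4/[(-3 - 2)(-3 + 8)] = 4/[(-5)(5)] = -4/25


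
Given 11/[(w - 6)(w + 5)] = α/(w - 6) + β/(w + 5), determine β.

Cover-up at w = -5: β = 11/(-5 - 6) = -11/11 = -1


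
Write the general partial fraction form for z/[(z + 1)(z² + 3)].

Linear + irreducible quadratic: α/(z + 1) + (βz + γ)/(z² + 3)


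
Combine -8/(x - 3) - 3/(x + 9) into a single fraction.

Common denominator (x - 3)(x + 9). Numerator: -8(x + 9) - 3(x - 3) = (-8x - 72) - (3x - 9) = -11x - 63
Result: (-11x - 63)/[(x - 3)(x + 9)]


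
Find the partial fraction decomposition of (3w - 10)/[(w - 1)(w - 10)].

At w=1: A = (3·1 - 10)/(1 - 10) = 7/9. At w=10: B = (3·10 - 10)/(10 - 1) = 20/9
Result: (7/9)/(w - 1) + (20/9)/(w - 10)


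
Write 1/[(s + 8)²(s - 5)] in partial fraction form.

Cover-up at s=5: γ = 1/(5 + 8)² = 1/169. Cover-up at s=-8: β = 1/(-8 - 5) = -1/13. Comparing s² coeff: α = -γ = -1/169
Result: (-1/169)/(s + 8) - (1/13)/(s + 8)² + (1/169)/(s - 5)


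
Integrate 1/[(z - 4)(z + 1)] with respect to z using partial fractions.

Decompose: 1/[(z - 4)(z + 1)] = (1/5)/(z - 4) - (1/5)/(z + 1). Integrate each term: (1/5) ln|(z - 4)| - (1/5) ln|(z + 1)| + C


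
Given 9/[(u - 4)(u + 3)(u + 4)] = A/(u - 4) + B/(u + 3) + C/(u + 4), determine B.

Cover-up at u = -3: B = 9/[(-3 - 4)(-3 + 4)] = 9/[(-7)(1)] = -9/7


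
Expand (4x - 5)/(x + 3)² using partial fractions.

(4x - 5) = α(x + 3) + β. At x = -3: β = 4·(-3) - 5 = -17. Coeff of x: α = 4
Result: 4/(x + 3) - 17/(x + 3)²


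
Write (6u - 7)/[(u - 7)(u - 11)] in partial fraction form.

At u=7: P = (6·7 - 7)/(7 - 11) = -35/4. At u=11: Q = (6·11 - 7)/(11 - 7) = 59/4
Result: (-35/4)/(u - 7) + (59/4)/(u - 11)


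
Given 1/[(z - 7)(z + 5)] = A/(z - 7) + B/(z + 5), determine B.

Cover-up at z = -5: B = 1/(-5 - 7) = -1/12


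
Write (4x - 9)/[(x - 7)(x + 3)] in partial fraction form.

At x=7: A = (4·7 - 9)/(7 + 3) = 19/10. At x=-3: B = (4·(-3) - 9)/(-3 - 7) = 21/10
Result: (19/10)/(x - 7) + (21/10)/(x + 3)


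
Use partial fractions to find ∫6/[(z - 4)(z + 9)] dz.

Decompose: 6/[(z - 4)(z + 9)] = (6/13)/(z - 4) - (6/13)/(z + 9). Integrate each term: (6/13) ln|(z - 4)| - (6/13) ln|(z + 9)| + C


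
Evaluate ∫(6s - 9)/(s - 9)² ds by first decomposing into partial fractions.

Decompose: A = 6, B = 6·9 - 9 = 45, so (6s - 9)/(s - 9)² = 6/(s - 9) + 45/(s - 9)². Integrate: ∫ A/(s - 9) ds = 6 ln|(s - 9)|; ∫ B/(s - 9)² ds = -45/(s - 9). Sum: 6 ln|(s - 9)| - 45/(s - 9) + C


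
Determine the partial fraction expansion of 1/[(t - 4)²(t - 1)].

Cover-up at t=1: γ = 1/(1 - 4)² = 1/9. Cover-up at t=4: β = 1/(4 - 1) = 1/3. Comparing t² coeff: α = -γ = -1/9
Result: (-1/9)/(t - 4) + (1/3)/(t - 4)² + (1/9)/(t - 1)


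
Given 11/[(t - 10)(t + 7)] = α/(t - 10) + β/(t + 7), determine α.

Cover-up at t = 10: α = 11/(10 + 7) = 11/17


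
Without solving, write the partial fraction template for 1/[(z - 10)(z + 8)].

Distinct linear factors: α/(z - 10) + β/(z + 8)


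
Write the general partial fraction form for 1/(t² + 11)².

Repeated quadratic factor: (αt + β)/(t² + 11) + (γt + δ)/(t² + 11)²


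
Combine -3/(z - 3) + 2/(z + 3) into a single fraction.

Common denominator (z - 3)(z + 3). Numerator: -3(z + 3) + 2(z - 3) = (-3z - 9) + (2z - 6) = -z - 15
Result: (-z - 15)/[(z - 3)(z + 3)]


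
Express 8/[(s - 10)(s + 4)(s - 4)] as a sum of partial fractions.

Using cover-up method: A = 2/21, B = 1/14, C = -1/6
Result: (2/21)/(s - 10) + (1/14)/(s + 4) - (1/6)/(s - 4)


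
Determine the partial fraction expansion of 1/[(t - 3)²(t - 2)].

Cover-up at t=2: R = 1/(2 - 3)² = 1. Cover-up at t=3: Q = 1/(3 - 2) = 1. Comparing t² coeff: P = -R = -1
Result: -1/(t - 3) + 1/(t - 3)² + 1/(t - 2)


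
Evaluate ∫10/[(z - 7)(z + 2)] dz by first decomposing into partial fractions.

Decompose: 10/[(z - 7)(z + 2)] = (10/9)/(z - 7) - (10/9)/(z + 2). Integrate each term: (10/9) ln|(z - 7)| - (10/9) ln|(z + 2)| + C


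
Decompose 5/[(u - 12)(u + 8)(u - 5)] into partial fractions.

Using cover-up method: α = 1/28, β = 1/52, γ = -5/91
Result: (1/28)/(u - 12) + (1/52)/(u + 8) - (5/91)/(u - 5)


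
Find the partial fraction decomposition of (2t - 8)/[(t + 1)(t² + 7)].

At t=-1: P = (2·(-1) - 8)/((-1)² + 7) = -5/4. Q = -P = 5/4, R = 2 - (-1)·P = 3/4
Result: (-5/4)/(t + 1) + ((5/4)t + 3/4)/(t² + 7)


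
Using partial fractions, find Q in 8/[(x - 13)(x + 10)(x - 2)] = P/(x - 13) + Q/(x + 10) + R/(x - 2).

Cover-up at x = -10: Q = 8/[(-10 - 13)(-10 - 2)] = 8/[(-23)(-12)] = 8/276 = 2/69


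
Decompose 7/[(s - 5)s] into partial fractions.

7/(s - 5)s = α/(s - 5) + β/s. α = 7/(5 - 0) = 7/5, β = 7/(0 - 5) = -7/5
Result: (7/5)/(s - 5) - (7/5)/s


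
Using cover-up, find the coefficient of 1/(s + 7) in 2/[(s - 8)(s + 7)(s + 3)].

Cover (s + 7), set s=-7: 2/[(-7 - 8)(-7 + 3)] = 1/30


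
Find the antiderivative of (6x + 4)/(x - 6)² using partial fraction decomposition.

Decompose: P = 6, Q = 6·6 + 4 = 40, so (6x + 4)/(x - 6)² = 6/(x - 6) + 40/(x - 6)². Integrate: ∫ P/(x - 6) dx = 6 ln|(x - 6)|; ∫ Q/(x - 6)² dx = -40/(x - 6). Sum: 6 ln|(x - 6)| - 40/(x - 6) + C


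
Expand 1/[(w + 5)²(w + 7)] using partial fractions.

Cover-up at w=-7: γ = 1/(-7 + 5)² = 1/4. Cover-up at w=-5: β = 1/(-5 + 7) = 1/2. Comparing w² coeff: α = -γ = -1/4
Result: (-1/4)/(w + 5) + (1/2)/(w + 5)² + (1/4)/(w + 7)


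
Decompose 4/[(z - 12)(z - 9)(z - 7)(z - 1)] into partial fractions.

Using Heaviside cover-up: (4/165)/(z - 12) - (1/12)/(z - 9) + (1/15)/(z - 7) - (1/132)/(z - 1)


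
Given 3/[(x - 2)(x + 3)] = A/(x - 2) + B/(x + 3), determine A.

Cover-up at x = 2: A = 3/(2 + 3) = 3/5


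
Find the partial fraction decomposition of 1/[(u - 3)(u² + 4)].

Cover-up at u = 3: P = 1/(3² + 4) = 1/13. Then Q = -P = -1/13, R = -P·(0 + 3) = -3/13
Result: (1/13)/(u - 3) - ((1/13)u + 3/13)/(u² + 4)


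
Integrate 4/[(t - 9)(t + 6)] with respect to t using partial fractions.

Decompose: 4/[(t - 9)(t + 6)] = (4/15)/(t - 9) - (4/15)/(t + 6). Integrate each term: (4/15) ln|(t - 9)| - (4/15) ln|(t + 6)| + C


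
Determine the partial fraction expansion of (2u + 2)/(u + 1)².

(2u + 2) = P(u + 1) + Q. At u = -1: Q = 2·(-1) + 2 = 0. Coeff of u: P = 2
Result: 2/(u + 1)


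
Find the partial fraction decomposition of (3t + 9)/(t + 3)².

(3t + 9) = P(t + 3) + Q. At t = -3: Q = 3·(-3) + 9 = 0. Coeff of t: P = 3
Result: 3/(t + 3)


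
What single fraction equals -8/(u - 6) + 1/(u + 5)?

Common denominator (u - 6)(u + 5). Numerator: -8(u + 5) + 1(u - 6) = (-8u - 40) + (u - 6) = -7u - 46
Result: (-7u - 46)/[(u - 6)(u + 5)]


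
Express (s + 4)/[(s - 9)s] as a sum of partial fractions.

At s=9: A = (1·9 + 4)/(9 - 0) = 13/9. At s=0: B = (1·0 + 4)/(0 - 9) = -4/9
Result: (13/9)/(s - 9) - (4/9)/s


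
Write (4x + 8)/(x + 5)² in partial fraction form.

(4x + 8) = A(x + 5) + B. At x = -5: B = 4·(-5) + 8 = -12. Coeff of x: A = 4
Result: 4/(x + 5) - 12/(x + 5)²


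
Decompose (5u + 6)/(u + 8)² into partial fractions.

(5u + 6) = A(u + 8) + B. At u = -8: B = 5·(-8) + 6 = -34. Coeff of u: A = 5
Result: 5/(u + 8) - 34/(u + 8)²


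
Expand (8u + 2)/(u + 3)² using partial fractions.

(8u + 2) = A(u + 3) + B. At u = -3: B = 8·(-3) + 2 = -22. Coeff of u: A = 8
Result: 8/(u + 3) - 22/(u + 3)²


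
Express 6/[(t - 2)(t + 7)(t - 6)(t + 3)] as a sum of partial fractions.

Using Heaviside cover-up: (-1/30)/(t - 2) - (1/78)/(t + 7) + (1/78)/(t - 6) + (1/30)/(t + 3)


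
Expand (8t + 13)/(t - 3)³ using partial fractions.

(8t + 13) = α(t - 3)² + β(t - 3) + γ. At t = 3: γ = 8·3 + 13 = 37. Coefficients: α = 0, β = 8
Result: 8/(t - 3)² + 37/(t - 3)³


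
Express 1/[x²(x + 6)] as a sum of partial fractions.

Cover-up at x=-6: γ = 1/(-6 - 0)² = 1/36. Cover-up at x=0: β = 1/(0 + 6) = 1/6. Comparing x² coeff: α = -γ = -1/36
Result: (-1/36)/x + (1/6)/x² + (1/36)/(x + 6)


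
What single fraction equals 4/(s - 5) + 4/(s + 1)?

Common denominator (s - 5)(s + 1). Numerator: 4(s + 1) + 4(s - 5) = (4s + 4) + (4s - 20) = 8s - 16
Result: (8s - 16)/[(s - 5)(s + 1)]


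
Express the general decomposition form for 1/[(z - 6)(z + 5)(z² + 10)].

Two linear + quadratic: P/(z - 6) + Q/(z + 5) + (Rz + S)/(z² + 10)


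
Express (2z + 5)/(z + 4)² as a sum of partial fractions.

(2z + 5) = α(z + 4) + β. At z = -4: β = 2·(-4) + 5 = -3. Coeff of z: α = 2
Result: 2/(z + 4) - 3/(z + 4)²


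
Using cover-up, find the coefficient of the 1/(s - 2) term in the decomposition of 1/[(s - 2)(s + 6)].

Cover (s - 2), set s=2: 1/((s + 6) at s=2) = 1/(8) = 1/8


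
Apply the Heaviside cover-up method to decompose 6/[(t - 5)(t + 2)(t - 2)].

Cover (t - 5), t=5: α = 6/[(5 + 2)(5 - 2)] = 2/7. Cover (t + 2), t=-2: β = 6/[(-2 - 5)(-2 - 2)] = 3/14. Cover (t - 2), t=2: γ = 6/[(2 - 5)(2 + 2)] = -1/2.
Result: (2/7)/(t - 5) + (3/14)/(t + 2) - (1/2)/(t - 2)


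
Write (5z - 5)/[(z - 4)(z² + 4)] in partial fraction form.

At z=4: α = (5·4 - 5)/(4² + 4) = 3/4. β = -α = -3/4, γ = 5 - 4·α = 2
Result: (3/4)/(z - 4) - ((3/4)z - 2)/(z² + 4)


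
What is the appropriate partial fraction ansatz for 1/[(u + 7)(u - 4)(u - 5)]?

Three distinct linear factors: A/(u + 7) + B/(u - 4) + C/(u - 5)


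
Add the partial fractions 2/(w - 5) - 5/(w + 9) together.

Common denominator (w - 5)(w + 9). Numerator: 2(w + 9) - 5(w - 5) = (2w + 18) - (5w - 25) = -3w + 43
Result: (-3w + 43)/[(w - 5)(w + 9)]


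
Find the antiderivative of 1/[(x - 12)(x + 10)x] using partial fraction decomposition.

Cover-up: A = 1/264, B = 1/220, C = -1/120. Decomposition: (1/264)/(x - 12) + (1/220)/(x + 10) - (1/120)/x. Integrate each term: (1/264) ln|(x - 12)| + (1/220) ln|(x + 10)| - (1/120) ln|x| + C


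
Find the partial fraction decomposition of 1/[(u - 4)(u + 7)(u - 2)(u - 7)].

Using Heaviside cover-up: (-1/66)/(u - 4) - (1/1386)/(u + 7) + (1/90)/(u - 2) + (1/210)/(u - 7)


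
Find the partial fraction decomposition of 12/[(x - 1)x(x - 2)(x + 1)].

Using Heaviside cover-up: -6/(x - 1) + 6/x + 2/(x - 2) - 2/(x + 1)


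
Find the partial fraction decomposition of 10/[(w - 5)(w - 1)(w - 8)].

Using cover-up method: P = -5/6, Q = 5/14, R = 10/21
Result: (-5/6)/(w - 5) + (5/14)/(w - 1) + (10/21)/(w - 8)


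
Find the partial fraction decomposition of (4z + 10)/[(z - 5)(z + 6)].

At z=5: A = (4·5 + 10)/(5 + 6) = 30/11. At z=-6: B = (4·(-6) + 10)/(-6 - 5) = 14/11
Result: (30/11)/(z - 5) + (14/11)/(z + 6)


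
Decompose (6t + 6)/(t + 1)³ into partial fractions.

(6t + 6) = α(t + 1)² + β(t + 1) + γ. At t = -1: γ = 6·(-1) + 6 = 0. Coefficients: α = 0, β = 6
Result: 6/(t + 1)²


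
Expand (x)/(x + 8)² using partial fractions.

(x) = P(x + 8) + Q. At x = -8: Q = 1·(-8) + 0 = -8. Coeff of x: P = 1
Result: 1/(x + 8) - 8/(x + 8)²


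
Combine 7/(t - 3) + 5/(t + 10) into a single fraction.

Common denominator (t - 3)(t + 10). Numerator: 7(t + 10) + 5(t - 3) = (7t + 70) + (5t - 15) = 12t + 55
Result: (12t + 55)/[(t - 3)(t + 10)]


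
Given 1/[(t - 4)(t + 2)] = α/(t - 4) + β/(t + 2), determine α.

Cover-up at t = 4: α = 1/(4 + 2) = 1/6


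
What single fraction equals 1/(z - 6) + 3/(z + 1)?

Common denominator (z - 6)(z + 1). Numerator: 1(z + 1) + 3(z - 6) = (z + 1) + (3z - 18) = 4z - 17
Result: (4z - 17)/[(z - 6)(z + 1)]


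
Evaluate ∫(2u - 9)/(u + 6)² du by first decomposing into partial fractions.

Decompose: P = 2, Q = 2·(-6) - 9 = -21, so (2u - 9)/(u + 6)² = 2/(u + 6) - 21/(u + 6)². Integrate: ∫ P/(u + 6) du = 2 ln|(u + 6)|; ∫ Q/(u + 6)² du = 21/(u + 6). Sum: 2 ln|(u + 6)| + 21/(u + 6) + C


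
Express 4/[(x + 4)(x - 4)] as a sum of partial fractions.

4/(x + 4)(x - 4) = P/(x + 4) + Q/(x - 4). P = 4/(-4 - 4) = -1/2, Q = 4/(4 + 4) = 1/2
Result: (-1/2)/(x + 4) + (1/2)/(x - 4)


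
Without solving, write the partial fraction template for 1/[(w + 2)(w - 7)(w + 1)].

Three distinct linear factors: A/(w + 2) + B/(w - 7) + C/(w + 1)


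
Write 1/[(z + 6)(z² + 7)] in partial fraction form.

Cover-up at z = -6: α = 1/((-6)² + 7) = 1/43. Then β = -α = -1/43, γ = -α·(0 - 6) = 6/43
Result: (1/43)/(z + 6) - ((1/43)z - 6/43)/(z² + 7)


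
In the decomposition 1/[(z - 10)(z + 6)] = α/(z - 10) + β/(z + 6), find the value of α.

Cover-up at z = 10: α = 1/(10 + 6) = 1/16


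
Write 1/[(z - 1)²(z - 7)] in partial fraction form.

Cover-up at z=7: R = 1/(7 - 1)² = 1/36. Cover-up at z=1: Q = 1/(1 - 7) = -1/6. Comparing z² coeff: P = -R = -1/36
Result: (-1/36)/(z - 1) - (1/6)/(z - 1)² + (1/36)/(z - 7)


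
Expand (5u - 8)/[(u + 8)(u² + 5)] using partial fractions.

At u=-8: A = (5·(-8) - 8)/((-8)² + 5) = -16/23. B = -A = 16/23, C = 5 - (-8)·A = -13/23
Result: (-16/23)/(u + 8) + ((16/23)u - 13/23)/(u² + 5)


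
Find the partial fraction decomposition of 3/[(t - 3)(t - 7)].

3/(t - 3)(t - 7) = α/(t - 3) + β/(t - 7). α = 3/(3 - 7) = -3/4, β = 3/(7 - 3) = 3/4
Result: (-3/4)/(t - 3) + (3/4)/(t - 7)


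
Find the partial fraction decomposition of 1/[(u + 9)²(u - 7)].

Cover-up at u=7: γ = 1/(7 + 9)² = 1/256. Cover-up at u=-9: β = 1/(-9 - 7) = -1/16. Comparing u² coeff: α = -γ = -1/256
Result: (-1/256)/(u + 9) - (1/16)/(u + 9)² + (1/256)/(u - 7)


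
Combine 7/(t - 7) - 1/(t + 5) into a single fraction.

Common denominator (t - 7)(t + 5). Numerator: 7(t + 5) - 1(t - 7) = (7t + 35) - (t - 7) = 6t + 42
Result: (6t + 42)/[(t - 7)(t + 5)]


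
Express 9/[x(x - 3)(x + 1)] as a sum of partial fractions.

Using cover-up method: α = -3, β = 3/4, γ = 9/4
Result: -3/x + (3/4)/(x - 3) + (9/4)/(x + 1)


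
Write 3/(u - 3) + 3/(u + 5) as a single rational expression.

Common denominator (u - 3)(u + 5). Numerator: 3(u + 5) + 3(u - 3) = (3u + 15) + (3u - 9) = 6u + 6
Result: (6u + 6)/[(u - 3)(u + 5)]


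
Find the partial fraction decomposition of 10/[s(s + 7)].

10/s(s + 7) = P/s + Q/(s + 7). P = 10/(0 + 7) = 10/7, Q = 10/(-7 - 0) = -10/7
Result: (10/7)/s - (10/7)/(s + 7)


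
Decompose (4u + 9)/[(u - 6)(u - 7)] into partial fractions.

At u=6: A = (4·6 + 9)/(6 - 7) = -33. At u=7: B = (4·7 + 9)/(7 - 6) = 37
Result: -33/(u - 6) + 37/(u - 7)


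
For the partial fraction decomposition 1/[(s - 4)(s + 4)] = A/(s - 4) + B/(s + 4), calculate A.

Cover-up at s = 4: A = 1/(4 + 4) = 1/8


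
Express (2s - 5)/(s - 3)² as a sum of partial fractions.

(2s - 5) = α(s - 3) + β. At s = 3: β = 2·3 - 5 = 1. Coeff of s: α = 2
Result: 2/(s - 3) + 1/(s - 3)²


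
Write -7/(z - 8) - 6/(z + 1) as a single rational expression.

Common denominator (z - 8)(z + 1). Numerator: -7(z + 1) - 6(z - 8) = (-7z - 7) - (6z - 48) = -13z + 41
Result: (-13z + 41)/[(z - 8)(z + 1)]


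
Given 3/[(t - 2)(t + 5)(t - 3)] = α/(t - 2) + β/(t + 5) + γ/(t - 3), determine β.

Cover-up at t = -5: β = 3/[(-5 - 2)(-5 - 3)] = 3/[(-7)(-8)] = 3/56


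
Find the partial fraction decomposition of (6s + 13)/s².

(6s + 13) = αs + β. At s = 0: β = 6·0 + 13 = 13. Coeff of s: α = 6
Result: 6/s + 13/s²


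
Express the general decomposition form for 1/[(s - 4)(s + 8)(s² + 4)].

Two linear + quadratic: P/(s - 4) + Q/(s + 8) + (Rs + S)/(s² + 4)


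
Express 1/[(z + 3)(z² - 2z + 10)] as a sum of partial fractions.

Cover-up at z = -3: α = 1/((-3)² - 2·(-3) + 10) = 1/25. Then β = -α = -1/25, γ = -α·(-2 - 3) = 1/5
Result: (1/25)/(z + 3) - ((1/25)z - 1/5)/(z² - 2z + 10)


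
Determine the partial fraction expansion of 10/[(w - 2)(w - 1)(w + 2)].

Using cover-up method: α = 5/2, β = -10/3, γ = 5/6
Result: (5/2)/(w - 2) - (10/3)/(w - 1) + (5/6)/(w + 2)


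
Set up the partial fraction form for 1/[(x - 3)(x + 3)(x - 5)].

Three distinct linear factors: A/(x - 3) + B/(x + 3) + C/(x - 5)


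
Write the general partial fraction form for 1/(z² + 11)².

Repeated quadratic factor: (Pz + Q)/(z² + 11) + (Rz + S)/(z² + 11)²
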